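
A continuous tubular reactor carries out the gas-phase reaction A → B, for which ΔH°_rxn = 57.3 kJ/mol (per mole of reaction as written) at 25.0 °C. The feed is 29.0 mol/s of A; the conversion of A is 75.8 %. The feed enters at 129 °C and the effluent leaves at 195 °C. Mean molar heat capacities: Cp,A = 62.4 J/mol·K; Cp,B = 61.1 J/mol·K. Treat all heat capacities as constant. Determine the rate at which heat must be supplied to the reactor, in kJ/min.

Extent of reaction ξ = 0.758 × 29.0 = 21.982 mol/s
Reaction term: ξ·ΔH°_rxn = 21.982 × 57.3 = 1259.6 kJ/s
Sensible, feed 129→25 °C: -188.2 kJ/s
Outlet flows (mol/s): A 7.018, B 21.982
Sensible, products 25→195 °C: 302.77 kJ/s
Q = ΔH = 1374.1 kJ/s = 1374.1 kW
Heat supplied = 82449 kJ/min

Q_in = 82400 kJ/min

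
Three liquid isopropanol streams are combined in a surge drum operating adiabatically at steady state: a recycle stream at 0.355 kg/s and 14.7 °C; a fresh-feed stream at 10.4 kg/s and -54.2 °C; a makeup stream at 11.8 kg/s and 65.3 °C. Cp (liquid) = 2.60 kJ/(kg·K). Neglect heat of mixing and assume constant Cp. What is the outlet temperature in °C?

T_out = 9.40 °C

Energy balance with Q = 0: Σ ṁᵢCp,ᵢ(T_out − Tᵢ) = 0
Σ ṁᵢCp,ᵢTᵢ = 0.355×2.60×14.7 + 10.4×2.60×-54.2 + 11.8×2.60×65.3 = 551.4
Σ ṁᵢCp,ᵢ = 0.355×2.60 + 10.4×2.60 + 11.8×2.60 = 58.643
T_out = 551.4 / 58.643 = 9.4027 °C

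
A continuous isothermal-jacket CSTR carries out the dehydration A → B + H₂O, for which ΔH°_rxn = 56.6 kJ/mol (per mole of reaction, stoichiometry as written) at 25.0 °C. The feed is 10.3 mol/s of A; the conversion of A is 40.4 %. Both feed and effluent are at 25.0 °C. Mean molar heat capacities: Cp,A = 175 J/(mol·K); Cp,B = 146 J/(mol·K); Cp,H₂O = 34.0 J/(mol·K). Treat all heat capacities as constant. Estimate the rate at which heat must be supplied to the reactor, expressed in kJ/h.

Q_in = 848000 kJ/h

Extent of reaction ξ = 0.404 × 10.3 = 4.1612 mol/s
Reaction term: ξ·ΔH°_rxn = 4.1612 × 56.6 = 235.52 kJ/s
Q = ΔH = 235.52 kJ/s = 235.52 kW
Heat supplied = 847890 kJ/h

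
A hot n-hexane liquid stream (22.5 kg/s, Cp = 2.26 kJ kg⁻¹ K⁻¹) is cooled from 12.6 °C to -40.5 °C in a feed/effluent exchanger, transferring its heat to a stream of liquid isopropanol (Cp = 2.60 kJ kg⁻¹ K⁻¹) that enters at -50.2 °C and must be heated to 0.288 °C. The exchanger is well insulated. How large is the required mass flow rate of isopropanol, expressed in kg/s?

Heat released by hot stream: Q = 22.5 × 2.26 × (12.6 − -40.5) = 2700.1 kJ/s
Energy balance on cold side (adiabatic exchanger): Q = ṁ_c·Cp_c·(T_c,out − T_c,in)
ṁ_c = 2700.1 / [2.60 × (0.288 − -50.2)] = 20.57 kg/s

ṁ_c = 20.6 kg/s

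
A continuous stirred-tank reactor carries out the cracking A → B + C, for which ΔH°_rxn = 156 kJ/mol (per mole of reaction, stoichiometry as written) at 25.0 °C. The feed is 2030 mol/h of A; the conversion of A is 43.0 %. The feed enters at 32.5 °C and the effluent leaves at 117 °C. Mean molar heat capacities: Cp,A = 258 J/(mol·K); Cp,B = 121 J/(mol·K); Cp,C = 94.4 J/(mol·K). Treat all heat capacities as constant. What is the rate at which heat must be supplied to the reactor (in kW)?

Q_in = 49.2 kW

Extent of reaction ξ = 0.430 × 2030 = 872.9 mol/h
Reaction term: ξ·ΔH°_rxn = 872.9 × 156 = 136170 kJ/h
Sensible, feed 32.5→25 °C: -3928.1 kJ/h
Outlet flows (mol/h): A 1157.1, B 872.9, C 872.9
Sensible, products 25→117 °C: 44763 kJ/h
Q = ΔH = 177010 kJ/h = 49.169 kW
Heat supplied = 49.169 kW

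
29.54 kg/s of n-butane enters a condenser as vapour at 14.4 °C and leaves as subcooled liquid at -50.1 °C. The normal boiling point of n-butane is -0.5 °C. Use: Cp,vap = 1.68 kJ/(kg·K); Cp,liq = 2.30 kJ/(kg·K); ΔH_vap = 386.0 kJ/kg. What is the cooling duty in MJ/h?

vapour 14.4→-0.5 °C: -25.032 kJ/kg
condensation at -0.5 °C: -386 kJ/kg
liquid -0.5→-50.1 °C: -114.08 kJ/kg
Δh = -25.032 + -386 + -114.08 = -525.11 kJ/kg
Q = ṁ·Δh = 29.54 kg/s × -525.11 kJ/kg = -15512 kJ/s
|Q| = 15512 kW = 55843 MJ/h

Q_c = 55800 MJ/h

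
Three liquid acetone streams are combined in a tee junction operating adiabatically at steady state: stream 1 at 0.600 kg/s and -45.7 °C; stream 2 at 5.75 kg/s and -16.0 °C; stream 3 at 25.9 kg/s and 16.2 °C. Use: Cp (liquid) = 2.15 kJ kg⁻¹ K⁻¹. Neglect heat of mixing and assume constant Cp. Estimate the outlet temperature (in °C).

T_out = 9.31 °C

No heat crosses the boundary, so H_out = H_in.
T_out = Σ ṁᵢCp,ᵢTᵢ / Σ ṁᵢCp,ᵢ
      = 645.34 / 69.337 = 9.3073 °C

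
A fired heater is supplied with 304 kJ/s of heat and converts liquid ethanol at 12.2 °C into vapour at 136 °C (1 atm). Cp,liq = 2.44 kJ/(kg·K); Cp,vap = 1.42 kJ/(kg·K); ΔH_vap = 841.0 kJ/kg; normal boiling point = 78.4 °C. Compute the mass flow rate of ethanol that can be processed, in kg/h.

Δh = 2.44×(78.4−12.2) + 841.0 + 1.42×(136−78.4) = 1084.3 kJ/kg
Q = 304 kJ/s = 304 kJ/s = 1.0944e+06 kJ/h
ṁ = Q/Δh = 1.0944e+06 / 1084.3 = 1009.3 kg/h

ṁ = 1010 kg/h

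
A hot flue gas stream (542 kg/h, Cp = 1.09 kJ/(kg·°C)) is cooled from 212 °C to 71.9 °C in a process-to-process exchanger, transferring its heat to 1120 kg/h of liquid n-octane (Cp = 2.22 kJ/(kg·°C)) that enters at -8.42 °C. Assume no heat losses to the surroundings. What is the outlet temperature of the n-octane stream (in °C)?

Heat released by hot stream: Q = 542 × 1.09 × (212 − 71.9) = 82768 kJ/h
Energy balance on cold side (adiabatic exchanger): Q = ṁ_c·Cp_c·(T_c,out − T_c,in)
T_c,out = -8.42 + 82768/(1120 × 2.22) = 24.868 °C

T_c,out = 24.9 °C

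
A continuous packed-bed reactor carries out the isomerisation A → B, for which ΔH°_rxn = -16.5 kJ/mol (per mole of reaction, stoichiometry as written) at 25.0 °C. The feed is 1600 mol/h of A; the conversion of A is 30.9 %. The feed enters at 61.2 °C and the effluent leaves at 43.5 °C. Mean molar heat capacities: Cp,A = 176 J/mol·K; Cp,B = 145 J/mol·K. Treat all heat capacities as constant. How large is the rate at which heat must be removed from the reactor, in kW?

Q_out = 3.73 kW

Extent of reaction ξ = 0.309 × 1600 = 494.4 mol/h
Reaction term: ξ·ΔH°_rxn = 494.4 × -16.5 = -8157.6 kJ/h
Sensible, feed 61.2→25 °C: -10194 kJ/h
Outlet flows (mol/h): A 1105.6, B 494.4
Sensible, products 25→43.5 °C: 4926.1 kJ/h
Q = ΔH = -13425 kJ/h = -3.7293 kW
Heat removed = 3.7293 kW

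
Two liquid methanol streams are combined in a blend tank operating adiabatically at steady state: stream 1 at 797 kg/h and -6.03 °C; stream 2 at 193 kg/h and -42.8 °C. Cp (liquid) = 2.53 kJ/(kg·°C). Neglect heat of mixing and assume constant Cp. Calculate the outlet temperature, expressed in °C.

T_out = -13.2 °C

Energy balance with Q = 0: Σ ṁᵢCp,ᵢ(T_out − Tᵢ) = 0
T_out = Σ ṁᵢCp,ᵢTᵢ / Σ ṁᵢCp,ᵢ
      = -33058 / 2504.7 = -13.198 °C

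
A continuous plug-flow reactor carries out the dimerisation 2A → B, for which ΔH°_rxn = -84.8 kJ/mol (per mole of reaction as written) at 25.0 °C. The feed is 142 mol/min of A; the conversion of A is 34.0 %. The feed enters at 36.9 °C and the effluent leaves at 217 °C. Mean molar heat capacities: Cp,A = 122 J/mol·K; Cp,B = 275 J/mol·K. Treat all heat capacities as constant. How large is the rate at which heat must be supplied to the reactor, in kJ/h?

Q_in = 73000 kJ/h

Extent of reaction ξ = 0.340 × 142 / 2 = 24.14 mol/min
Reaction term: ξ·ΔH°_rxn = 24.14 × -84.8 = -2047.1 kJ/min
Sensible, feed 36.9→25 °C: -206.16 kJ/min
Outlet flows (mol/min): A 93.72, B 24.14
Sensible, products 25→217 °C: 3469.9 kJ/min
Q = ΔH = 1216.7 kJ/min = 20.278 kW
Heat supplied = 73000 kJ/h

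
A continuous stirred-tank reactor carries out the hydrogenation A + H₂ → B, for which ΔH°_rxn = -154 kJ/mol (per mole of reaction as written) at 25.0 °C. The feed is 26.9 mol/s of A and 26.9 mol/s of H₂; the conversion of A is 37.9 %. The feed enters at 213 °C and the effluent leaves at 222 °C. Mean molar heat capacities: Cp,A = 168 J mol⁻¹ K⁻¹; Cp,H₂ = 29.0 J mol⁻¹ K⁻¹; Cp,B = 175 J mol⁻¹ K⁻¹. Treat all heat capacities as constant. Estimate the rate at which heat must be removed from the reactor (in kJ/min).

Extent of reaction ξ = 0.379 × 26.9 = 10.195 mol/s
Reaction term: ξ·ΔH°_rxn = 10.195 × -154 = -1570 kJ/s
Sensible, feed 213→25 °C: -996.27 kJ/s
Outlet flows (mol/s): A 16.705, H₂ 16.705, B 10.195
Sensible, products 25→222 °C: 999.78 kJ/s
Q = ΔH = -1566.5 kJ/s = -1566.5 kW
Heat removed = 93992 kJ/min

Q_out = 94000 kJ/min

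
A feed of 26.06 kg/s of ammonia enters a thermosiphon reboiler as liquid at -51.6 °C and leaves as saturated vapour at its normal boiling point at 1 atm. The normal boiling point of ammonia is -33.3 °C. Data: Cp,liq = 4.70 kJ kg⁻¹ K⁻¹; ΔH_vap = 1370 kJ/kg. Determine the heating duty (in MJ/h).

Q = 137000 MJ/h

liquid -51.6→-33.3 °C: 86.01 kJ/kg
vaporisation at -33.3 °C: 1370 kJ/kg
Δh = 86.01 + 1370 = 1456 kJ/kg
Q = ṁ·Δh = 26.06 kg/s × 1456 kJ/kg = 37944 kJ/s
|Q| = 37944 kW = 136600 MJ/h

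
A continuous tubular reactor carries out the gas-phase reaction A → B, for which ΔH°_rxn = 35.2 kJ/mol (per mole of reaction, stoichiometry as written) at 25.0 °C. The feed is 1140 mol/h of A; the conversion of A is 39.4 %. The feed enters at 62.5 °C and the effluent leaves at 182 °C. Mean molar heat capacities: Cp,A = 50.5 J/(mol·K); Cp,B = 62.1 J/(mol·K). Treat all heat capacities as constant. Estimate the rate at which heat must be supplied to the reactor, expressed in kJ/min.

Extent of reaction ξ = 0.394 × 1140 = 449.16 mol/h
Reaction term: ξ·ΔH°_rxn = 449.16 × 35.2 = 15810 kJ/h
Sensible, feed 62.5→25 °C: -2158.9 kJ/h
Outlet flows (mol/h): A 690.84, B 449.16
Sensible, products 25→182 °C: 9856.5 kJ/h
Q = ΔH = 23508 kJ/h = 6.53 kW
Heat supplied = 391.8 kJ/min

Q_in = 392 kJ/min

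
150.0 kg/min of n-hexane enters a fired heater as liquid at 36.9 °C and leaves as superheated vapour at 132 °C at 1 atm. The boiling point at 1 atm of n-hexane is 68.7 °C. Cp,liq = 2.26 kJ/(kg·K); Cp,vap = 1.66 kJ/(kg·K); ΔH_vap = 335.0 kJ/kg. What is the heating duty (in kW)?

Q = 1280 kW

liquid 36.9→68.7 °C: 71.868 kJ/kg
vaporisation at 68.7 °C: 335 kJ/kg
vapour 68.7→132 °C: 105.08 kJ/kg
Δh = 71.868 + 335 + 105.08 = 511.95 kJ/kg
Q = ṁ·Δh = 150.0 kg/min × 511.95 kJ/kg = 76792 kJ/min
|Q| = 1279.9 kW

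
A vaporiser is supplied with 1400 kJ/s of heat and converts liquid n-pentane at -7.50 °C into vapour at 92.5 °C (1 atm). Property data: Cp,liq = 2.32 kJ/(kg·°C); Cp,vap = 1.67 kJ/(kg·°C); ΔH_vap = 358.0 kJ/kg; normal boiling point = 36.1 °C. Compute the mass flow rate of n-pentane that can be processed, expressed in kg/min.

Δh = 2.32×(36.1−-7.50) + 358.0 + 1.67×(92.5−36.1) = 553.34 kJ/kg
Q = 1400 kJ/s = 1400 kJ/s = 84000 kJ/min
ṁ = Q/Δh = 84000 / 553.34 = 151.81 kg/min

ṁ = 152 kg/min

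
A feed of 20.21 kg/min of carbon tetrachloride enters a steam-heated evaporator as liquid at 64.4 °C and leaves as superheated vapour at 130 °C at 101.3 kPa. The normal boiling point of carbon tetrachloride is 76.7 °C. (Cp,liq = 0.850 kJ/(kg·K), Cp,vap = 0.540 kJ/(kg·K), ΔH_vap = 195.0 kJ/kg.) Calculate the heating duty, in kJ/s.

liquid 64.4→76.7 °C: 10.455 kJ/kg
vaporisation at 76.7 °C: 195 kJ/kg
vapour 76.7→130 °C: 28.782 kJ/kg
Δh = 10.455 + 195 + 28.782 = 234.24 kJ/kg
Q = ṁ·Δh = 20.21 kg/min × 234.24 kJ/kg = 4733.9 kJ/min
|Q| = 78.899 kW

Q = 78.9 kJ/s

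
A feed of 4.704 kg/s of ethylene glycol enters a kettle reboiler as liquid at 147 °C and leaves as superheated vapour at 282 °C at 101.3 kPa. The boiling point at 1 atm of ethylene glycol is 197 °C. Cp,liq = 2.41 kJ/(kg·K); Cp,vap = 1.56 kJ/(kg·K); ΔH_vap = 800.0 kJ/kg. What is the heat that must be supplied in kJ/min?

liquid 147→197 °C: 120.5 kJ/kg
vaporisation at 197 °C: 800 kJ/kg
vapour 197→282 °C: 132.6 kJ/kg
Δh = 120.5 + 800 + 132.6 = 1053.1 kJ/kg
Q = ṁ·Δh = 4.704 kg/s × 1053.1 kJ/kg = 4953.8 kJ/s
|Q| = 4953.8 kW = 297230 kJ/min

Q = 297000 kJ/min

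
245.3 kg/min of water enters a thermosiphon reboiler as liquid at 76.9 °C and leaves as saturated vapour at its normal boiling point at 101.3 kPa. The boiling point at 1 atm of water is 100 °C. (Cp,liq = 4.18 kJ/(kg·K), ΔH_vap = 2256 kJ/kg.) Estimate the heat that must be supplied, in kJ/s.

Q = 9620 kJ/s

liquid 76.9→100 °C: 96.558 kJ/kg
vaporisation at 100 °C: 2256 kJ/kg
Δh = 96.558 + 2256 = 2352.6 kJ/kg
Q = ṁ·Δh = 245.3 kg/min × 2352.6 kJ/kg = 577080 kJ/min
|Q| = 9618 kW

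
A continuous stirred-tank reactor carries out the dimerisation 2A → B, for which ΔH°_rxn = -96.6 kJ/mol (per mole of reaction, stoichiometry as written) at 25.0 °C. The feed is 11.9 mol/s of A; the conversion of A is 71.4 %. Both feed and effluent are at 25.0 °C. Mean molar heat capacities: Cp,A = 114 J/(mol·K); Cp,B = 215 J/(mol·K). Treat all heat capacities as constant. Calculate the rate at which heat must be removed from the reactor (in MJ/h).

Q_out = 1480 MJ/h

Extent of reaction ξ = 0.714 × 11.9 / 2 = 4.2483 mol/s
Reaction term: ξ·ΔH°_rxn = 4.2483 × -96.6 = -410.39 kJ/s
Q = ΔH = -410.39 kJ/s = -410.39 kW
Heat removed = 1477.4 MJ/h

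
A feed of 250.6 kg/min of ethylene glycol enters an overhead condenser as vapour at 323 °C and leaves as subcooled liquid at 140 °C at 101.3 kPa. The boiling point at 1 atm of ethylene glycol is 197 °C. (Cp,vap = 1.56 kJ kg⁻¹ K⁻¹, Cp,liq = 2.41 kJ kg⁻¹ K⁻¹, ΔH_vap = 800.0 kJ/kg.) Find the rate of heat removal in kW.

Q_c = 4740 kW

vapour 323→197 °C: -196.56 kJ/kg
condensation at 197 °C: -800 kJ/kg
liquid 197→140 °C: -137.37 kJ/kg
Δh = -196.56 + -800 + -137.37 = -1133.9 kJ/kg
Q = ṁ·Δh = 250.6 kg/min × -1133.9 kJ/kg = -284160 kJ/min
|Q| = 4736 kW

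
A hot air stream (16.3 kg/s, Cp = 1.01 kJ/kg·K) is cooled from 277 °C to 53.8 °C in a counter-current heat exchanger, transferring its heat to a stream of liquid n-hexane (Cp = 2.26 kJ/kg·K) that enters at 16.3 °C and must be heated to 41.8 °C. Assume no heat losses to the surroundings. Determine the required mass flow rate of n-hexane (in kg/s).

ṁ_c = 63.8 kg/s

Heat released by hot stream: Q = 16.3 × 1.01 × (277 − 53.8) = 3674.5 kJ/s
Energy balance on cold side (adiabatic exchanger): Q = ṁ_c·Cp_c·(T_c,out − T_c,in)
ṁ_c = 3674.5 / [2.26 × (41.8 − 16.3)] = 63.761 kg/s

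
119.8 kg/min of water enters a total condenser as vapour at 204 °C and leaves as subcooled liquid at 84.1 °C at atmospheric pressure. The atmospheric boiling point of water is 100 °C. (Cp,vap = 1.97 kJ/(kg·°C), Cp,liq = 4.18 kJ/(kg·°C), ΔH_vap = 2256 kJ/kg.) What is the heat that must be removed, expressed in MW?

Q_c = 5.05 MW

vapour 204→100 °C: -204.88 kJ/kg
condensation at 100 °C: -2256 kJ/kg
liquid 100→84.1 °C: -66.462 kJ/kg
Δh = -204.88 + -2256 + -66.462 = -2527.3 kJ/kg
Q = ṁ·Δh = 119.8 kg/min × -2527.3 kJ/kg = -302780 kJ/min
|Q| = 5046.3 kW = 5.0463 MW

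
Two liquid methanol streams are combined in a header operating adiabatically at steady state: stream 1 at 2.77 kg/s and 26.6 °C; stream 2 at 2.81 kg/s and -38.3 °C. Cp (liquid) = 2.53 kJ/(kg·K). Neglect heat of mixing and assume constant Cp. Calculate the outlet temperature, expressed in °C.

Adiabatic, steady state ⇒ Σ ṁᵢCp,ᵢ(T_out − Tᵢ) = 0
T_out = Σ ṁᵢCp,ᵢTᵢ / Σ ṁᵢCp,ᵢ
      = -85.871 / 14.117 = -6.0826 °C

T_out = -6.08 °C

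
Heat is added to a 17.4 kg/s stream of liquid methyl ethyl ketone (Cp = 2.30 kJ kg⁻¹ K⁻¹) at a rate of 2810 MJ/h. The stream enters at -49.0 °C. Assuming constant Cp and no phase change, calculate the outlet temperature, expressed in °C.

T_out = -29.5 °C

Q = 2810 MJ/h = 780.56 kJ/s
ΔT = Q/(ṁ·Cp) = 780.56/(17.4×2.30) = 19.504 K
T_out = -49.0 + 19.504 = -29.496 °C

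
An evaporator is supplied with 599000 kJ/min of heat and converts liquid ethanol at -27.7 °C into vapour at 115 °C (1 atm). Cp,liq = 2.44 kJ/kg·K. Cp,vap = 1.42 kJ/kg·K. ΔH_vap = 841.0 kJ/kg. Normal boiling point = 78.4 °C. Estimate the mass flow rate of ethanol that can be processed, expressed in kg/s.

ṁ = 8.67 kg/s

Δh = 2.44×(78.4−-27.7) + 841.0 + 1.42×(115−78.4) = 1151.9 kJ/kg
Q = 599000 kJ/min = 9983.3 kJ/s = 9983.3 kJ/s
ṁ = Q/Δh = 9983.3 / 1151.9 = 8.6672 kg/s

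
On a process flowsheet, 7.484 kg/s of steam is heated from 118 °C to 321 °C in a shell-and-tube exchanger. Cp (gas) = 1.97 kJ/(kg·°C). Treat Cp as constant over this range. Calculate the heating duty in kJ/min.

Q = 180000 kJ/min

Q = ṁ·Cp·ΔT = 7.484 × 1.97 × (321 − 118) = 2992.9 kJ/s
Heating duty = 179580 kJ/min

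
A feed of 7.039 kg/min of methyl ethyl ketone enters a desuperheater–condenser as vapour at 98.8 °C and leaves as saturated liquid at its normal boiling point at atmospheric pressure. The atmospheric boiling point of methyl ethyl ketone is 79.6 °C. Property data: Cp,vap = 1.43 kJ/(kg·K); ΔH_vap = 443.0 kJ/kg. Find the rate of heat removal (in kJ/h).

vapour 98.8→79.6 °C: -27.456 kJ/kg
condensation at 79.6 °C: -443 kJ/kg
Δh = -27.456 + -443 = -470.46 kJ/kg
Q = ṁ·Δh = 7.039 kg/min × -470.46 kJ/kg = -3311.5 kJ/min
|Q| = 55.192 kW = 198690 kJ/h

Q_c = 199000 kJ/h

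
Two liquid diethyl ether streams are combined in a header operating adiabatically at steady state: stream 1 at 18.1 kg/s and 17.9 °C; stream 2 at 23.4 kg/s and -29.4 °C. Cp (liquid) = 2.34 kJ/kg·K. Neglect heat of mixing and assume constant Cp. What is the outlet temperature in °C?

Energy balance with Q = 0: Σ ṁᵢCp,ᵢ(T_out − Tᵢ) = 0
Σ ṁᵢCp,ᵢTᵢ = 18.1×2.34×17.9 + 23.4×2.34×-29.4 = -851.69
Σ ṁᵢCp,ᵢ = 18.1×2.34 + 23.4×2.34 = 97.11
T_out = -851.69 / 97.11 = -8.7704 °C

T_out = -8.77 °C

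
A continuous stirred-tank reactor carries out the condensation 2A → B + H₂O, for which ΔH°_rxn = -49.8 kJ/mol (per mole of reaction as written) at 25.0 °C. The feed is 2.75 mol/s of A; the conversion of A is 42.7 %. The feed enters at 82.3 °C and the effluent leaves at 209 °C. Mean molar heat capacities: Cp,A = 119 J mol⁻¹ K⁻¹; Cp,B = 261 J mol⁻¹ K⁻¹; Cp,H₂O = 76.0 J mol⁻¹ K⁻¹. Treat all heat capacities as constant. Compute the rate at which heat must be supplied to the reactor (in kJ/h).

Extent of reaction ξ = 0.427 × 2.75 / 2 = 0.58713 mol/s
Reaction term: ξ·ΔH°_rxn = 0.58713 × -49.8 = -29.239 kJ/s
Sensible, feed 82.3→25 °C: -18.751 kJ/s
Outlet flows (mol/s): A 1.5757, B 0.58713, H₂O 0.58713
Sensible, products 25→209 °C: 70.909 kJ/s
Q = ΔH = 22.919 kJ/s = 22.919 kW
Heat supplied = 82508 kJ/h

Q_in = 82500 kJ/h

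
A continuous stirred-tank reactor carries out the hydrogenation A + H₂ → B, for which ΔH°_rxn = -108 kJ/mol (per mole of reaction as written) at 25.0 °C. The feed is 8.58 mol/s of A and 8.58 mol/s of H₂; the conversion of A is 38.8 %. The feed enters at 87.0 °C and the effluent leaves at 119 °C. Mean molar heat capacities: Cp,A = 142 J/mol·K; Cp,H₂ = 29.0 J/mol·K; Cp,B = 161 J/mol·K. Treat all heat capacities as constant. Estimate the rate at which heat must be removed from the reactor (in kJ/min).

Q_out = 18900 kJ/min

Extent of reaction ξ = 0.388 × 8.58 = 3.329 mol/s
Reaction term: ξ·ΔH°_rxn = 3.329 × -108 = -359.54 kJ/s
Sensible, feed 87.0→25 °C: -90.965 kJ/s
Outlet flows (mol/s): A 5.251, H₂ 5.251, B 3.329
Sensible, products 25→119 °C: 134.79 kJ/s
Q = ΔH = -315.72 kJ/s = -315.72 kW
Heat removed = 18943 kJ/min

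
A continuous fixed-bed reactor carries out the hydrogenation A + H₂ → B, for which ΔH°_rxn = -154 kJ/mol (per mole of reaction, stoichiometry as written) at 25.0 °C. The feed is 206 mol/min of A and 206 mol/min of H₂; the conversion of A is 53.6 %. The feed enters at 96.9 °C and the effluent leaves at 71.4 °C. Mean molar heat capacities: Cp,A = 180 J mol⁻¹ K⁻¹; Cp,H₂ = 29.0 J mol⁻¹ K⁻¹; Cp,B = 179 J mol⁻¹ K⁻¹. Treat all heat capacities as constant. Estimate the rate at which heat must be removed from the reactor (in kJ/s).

Q_out = 304 kJ/s

Extent of reaction ξ = 0.536 × 206 = 110.42 mol/min
Reaction term: ξ·ΔH°_rxn = 110.42 × -154 = -17004 kJ/min
Sensible, feed 96.9→25 °C: -3095.6 kJ/min
Outlet flows (mol/min): A 95.584, H₂ 95.584, B 110.42
Sensible, products 25→71.4 °C: 1844 kJ/min
Q = ΔH = -18256 kJ/min = -304.26 kW
Heat removed = 304.26 kJ/s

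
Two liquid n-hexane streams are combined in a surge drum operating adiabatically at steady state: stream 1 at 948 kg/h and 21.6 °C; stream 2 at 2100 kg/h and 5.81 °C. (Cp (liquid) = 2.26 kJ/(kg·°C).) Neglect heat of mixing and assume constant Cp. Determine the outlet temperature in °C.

No heat crosses the boundary, so H_out = H_in.
Σ ṁᵢCp,ᵢTᵢ = 948×2.26×21.6 + 2100×2.26×5.81 = 73852
Σ ṁᵢCp,ᵢ = 948×2.26 + 2100×2.26 = 6888.5
T_out = 73852 / 6888.5 = 10.721 °C

T_out = 10.7 °C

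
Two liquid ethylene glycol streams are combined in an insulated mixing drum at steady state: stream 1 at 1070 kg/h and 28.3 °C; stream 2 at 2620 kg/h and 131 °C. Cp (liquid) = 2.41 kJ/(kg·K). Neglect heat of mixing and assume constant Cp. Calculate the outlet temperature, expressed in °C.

No heat crosses the boundary, so H_out = H_in.
Σ ṁᵢCp,ᵢTᵢ = 1070×2.41×28.3 + 2620×2.41×131 = 900140
Σ ṁᵢCp,ᵢ = 1070×2.41 + 2620×2.41 = 8892.9
T_out = 900140 / 8892.9 = 101.22 °C

T_out = 101 °C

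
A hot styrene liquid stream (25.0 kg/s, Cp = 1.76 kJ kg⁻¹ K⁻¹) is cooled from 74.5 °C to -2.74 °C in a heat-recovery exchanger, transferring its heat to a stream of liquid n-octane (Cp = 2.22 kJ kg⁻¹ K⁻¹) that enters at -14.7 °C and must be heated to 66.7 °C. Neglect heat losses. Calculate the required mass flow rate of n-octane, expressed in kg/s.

ṁ_c = 18.8 kg/s

Heat released by hot stream: Q = 25.0 × 1.76 × (74.5 − -2.74) = 3398.6 kJ/s
Energy balance on cold side (adiabatic exchanger): Q = ṁ_c·Cp_c·(T_c,out − T_c,in)
ṁ_c = 3398.6 / [2.22 × (66.7 − -14.7)] = 18.807 kg/s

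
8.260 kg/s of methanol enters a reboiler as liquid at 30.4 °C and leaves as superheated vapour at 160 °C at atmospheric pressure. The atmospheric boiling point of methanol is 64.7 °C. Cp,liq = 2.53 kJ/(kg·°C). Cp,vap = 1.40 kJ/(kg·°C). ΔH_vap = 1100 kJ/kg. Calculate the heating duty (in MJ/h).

Q = 39300 MJ/h

liquid 30.4→64.7 °C: 86.779 kJ/kg
vaporisation at 64.7 °C: 1100 kJ/kg
vapour 64.7→160 °C: 133.42 kJ/kg
Δh = 86.779 + 1100 + 133.42 = 1320.2 kJ/kg
Q = ṁ·Δh = 8.260 kg/s × 1320.2 kJ/kg = 10905 kJ/s
|Q| = 10905 kW = 39257 MJ/h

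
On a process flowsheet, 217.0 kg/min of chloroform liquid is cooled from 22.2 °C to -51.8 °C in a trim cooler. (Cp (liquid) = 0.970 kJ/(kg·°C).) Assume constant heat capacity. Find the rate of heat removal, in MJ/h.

Q = ṁ·Cp·ΔT = 217.0 × 0.970 × (-51.8 − 22.2) = -15576 kJ/min
Converting: 15576 / 60 s = 259.6 kW
Cooling duty = 934.58 MJ/h

Q_c = 935 MJ/h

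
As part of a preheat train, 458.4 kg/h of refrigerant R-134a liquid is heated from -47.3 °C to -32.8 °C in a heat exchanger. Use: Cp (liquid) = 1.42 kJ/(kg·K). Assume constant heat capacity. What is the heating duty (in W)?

Q = 2620 W

Q = ṁ·Cp·ΔT = 458.4 × 1.42 × (-32.8 − -47.3) = 9438.5 kJ/h
Converting: 9438.5 / 3600 s = 2.6218 kW
Heating duty = 2621.8 W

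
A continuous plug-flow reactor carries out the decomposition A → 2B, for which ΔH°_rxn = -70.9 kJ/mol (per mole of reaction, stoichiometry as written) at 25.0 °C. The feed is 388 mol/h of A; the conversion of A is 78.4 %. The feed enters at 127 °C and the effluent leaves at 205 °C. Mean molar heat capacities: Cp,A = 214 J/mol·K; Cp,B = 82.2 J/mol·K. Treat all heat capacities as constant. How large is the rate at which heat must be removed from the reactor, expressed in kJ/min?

Extent of reaction ξ = 0.784 × 388 = 304.19 mol/h
Reaction term: ξ·ΔH°_rxn = 304.19 × -70.9 = -21567 kJ/h
Sensible, feed 127→25 °C: -8469.3 kJ/h
Outlet flows (mol/h): A 83.808, B 608.38
Sensible, products 25→205 °C: 12230 kJ/h
Q = ΔH = -17807 kJ/h = -4.9463 kW
Heat removed = 296.78 kJ/min

Q_out = 297 kJ/min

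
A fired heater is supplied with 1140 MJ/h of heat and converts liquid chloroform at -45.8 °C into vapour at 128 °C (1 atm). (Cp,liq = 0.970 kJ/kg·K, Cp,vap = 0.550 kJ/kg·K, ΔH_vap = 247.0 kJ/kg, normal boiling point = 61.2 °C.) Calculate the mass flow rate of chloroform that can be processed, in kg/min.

ṁ = 49.0 kg/min

Δh = 0.970×(61.2−-45.8) + 247.0 + 0.550×(128−61.2) = 387.53 kJ/kg
Q = 1140 MJ/h = 316.67 kJ/s = 19000 kJ/min
ṁ = Q/Δh = 19000 / 387.53 = 49.028 kg/min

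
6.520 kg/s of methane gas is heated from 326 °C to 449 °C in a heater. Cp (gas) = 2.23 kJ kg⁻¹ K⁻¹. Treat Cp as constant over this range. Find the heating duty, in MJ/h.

Q = 6440 MJ/h

Q = ṁ·Cp·ΔT = 6.520 × 2.23 × (449 − 326) = 1788.4 kJ/s
Heating duty = 6438.1 MJ/h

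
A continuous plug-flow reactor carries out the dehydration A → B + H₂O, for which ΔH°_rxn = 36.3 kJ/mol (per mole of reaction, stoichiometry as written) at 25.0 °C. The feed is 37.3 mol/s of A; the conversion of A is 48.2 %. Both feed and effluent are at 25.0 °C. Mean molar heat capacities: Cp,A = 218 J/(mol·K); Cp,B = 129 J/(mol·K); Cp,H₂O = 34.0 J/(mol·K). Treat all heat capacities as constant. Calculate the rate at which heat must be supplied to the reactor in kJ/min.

Q_in = 39200 kJ/min

Extent of reaction ξ = 0.482 × 37.3 = 17.979 mol/s
Reaction term: ξ·ΔH°_rxn = 17.979 × 36.3 = 652.62 kJ/s
Q = ΔH = 652.62 kJ/s = 652.62 kW
Heat supplied = 39157 kJ/min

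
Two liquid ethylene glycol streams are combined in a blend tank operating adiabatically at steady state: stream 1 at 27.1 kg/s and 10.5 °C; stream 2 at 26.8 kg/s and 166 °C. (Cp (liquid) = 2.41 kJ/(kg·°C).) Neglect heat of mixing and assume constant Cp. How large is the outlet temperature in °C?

Energy balance with Q = 0: Σ ṁᵢCp,ᵢ(T_out − Tᵢ) = 0
Σ ṁᵢCp,ᵢTᵢ = 27.1×2.41×10.5 + 26.8×2.41×166 = 11407
Σ ṁᵢCp,ᵢ = 27.1×2.41 + 26.8×2.41 = 129.9
T_out = 11407 / 129.9 = 87.817 °C

T_out = 87.8 °C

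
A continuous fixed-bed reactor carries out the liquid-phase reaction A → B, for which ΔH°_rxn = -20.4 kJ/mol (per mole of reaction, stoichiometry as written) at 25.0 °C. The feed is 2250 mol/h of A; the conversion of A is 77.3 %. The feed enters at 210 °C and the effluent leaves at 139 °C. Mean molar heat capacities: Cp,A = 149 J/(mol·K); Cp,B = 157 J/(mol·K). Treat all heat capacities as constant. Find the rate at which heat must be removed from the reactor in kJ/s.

Q_out = 16.0 kJ/s

Extent of reaction ξ = 0.773 × 2250 = 1739.2 mol/h
Reaction term: ξ·ΔH°_rxn = 1739.2 × -20.4 = -35481 kJ/h
Sensible, feed 210→25 °C: -62021 kJ/h
Outlet flows (mol/h): A 510.75, B 1739.2
Sensible, products 25→139 °C: 39805 kJ/h
Q = ΔH = -57697 kJ/h = -16.027 kW
Heat removed = 16.027 kJ/s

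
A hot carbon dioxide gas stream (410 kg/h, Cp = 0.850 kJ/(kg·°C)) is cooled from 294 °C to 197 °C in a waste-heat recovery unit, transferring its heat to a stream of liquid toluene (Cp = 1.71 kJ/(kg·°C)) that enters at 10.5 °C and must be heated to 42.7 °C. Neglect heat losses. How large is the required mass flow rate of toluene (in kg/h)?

Heat released by hot stream: Q = 410 × 0.850 × (294 − 197) = 33804 kJ/h
Energy balance on cold side (adiabatic exchanger): Q = ṁ_c·Cp_c·(T_c,out − T_c,in)
ṁ_c = 33804 / [1.71 × (42.7 − 10.5)] = 613.94 kg/h

ṁ_c = 614 kg/h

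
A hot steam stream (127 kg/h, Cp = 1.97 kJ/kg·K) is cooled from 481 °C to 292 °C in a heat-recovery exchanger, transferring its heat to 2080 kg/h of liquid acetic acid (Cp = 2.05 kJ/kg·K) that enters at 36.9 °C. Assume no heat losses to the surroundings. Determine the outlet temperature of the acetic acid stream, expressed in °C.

T_c,out = 48.0 °C

Heat released by hot stream: Q = 127 × 1.97 × (481 − 292) = 47286 kJ/h
Energy balance on cold side (adiabatic exchanger): Q = ṁ_c·Cp_c·(T_c,out − T_c,in)
T_c,out = 36.9 + 47286/(2080 × 2.05) = 47.99 °C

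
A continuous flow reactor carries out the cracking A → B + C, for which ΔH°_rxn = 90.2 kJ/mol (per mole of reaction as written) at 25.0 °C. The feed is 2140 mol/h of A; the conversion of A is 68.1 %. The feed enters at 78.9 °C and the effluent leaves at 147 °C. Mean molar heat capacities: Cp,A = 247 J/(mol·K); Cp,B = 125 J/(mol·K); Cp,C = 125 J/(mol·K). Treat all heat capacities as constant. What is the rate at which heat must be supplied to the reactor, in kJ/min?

Extent of reaction ξ = 0.681 × 2140 = 1457.3 mol/h
Reaction term: ξ·ΔH°_rxn = 1457.3 × 90.2 = 131450 kJ/h
Sensible, feed 78.9→25 °C: -28490 kJ/h
Outlet flows (mol/h): A 682.66, B 1457.3, C 1457.3
Sensible, products 25→147 °C: 65020 kJ/h
Q = ΔH = 167980 kJ/h = 46.662 kW
Heat supplied = 2799.7 kJ/min

Q_in = 2800 kJ/min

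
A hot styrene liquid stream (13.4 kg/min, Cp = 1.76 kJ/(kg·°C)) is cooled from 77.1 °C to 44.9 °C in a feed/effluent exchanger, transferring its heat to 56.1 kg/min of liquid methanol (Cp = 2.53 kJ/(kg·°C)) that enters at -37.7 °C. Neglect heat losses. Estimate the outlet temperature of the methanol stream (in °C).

Heat released by hot stream: Q = 13.4 × 1.76 × (77.1 − 44.9) = 759.4 kJ/min
Energy balance on cold side (adiabatic exchanger): Q = ṁ_c·Cp_c·(T_c,out − T_c,in)
T_c,out = -37.7 + 759.4/(56.1 × 2.53) = -32.35 °C

T_c,out = -32.3 °C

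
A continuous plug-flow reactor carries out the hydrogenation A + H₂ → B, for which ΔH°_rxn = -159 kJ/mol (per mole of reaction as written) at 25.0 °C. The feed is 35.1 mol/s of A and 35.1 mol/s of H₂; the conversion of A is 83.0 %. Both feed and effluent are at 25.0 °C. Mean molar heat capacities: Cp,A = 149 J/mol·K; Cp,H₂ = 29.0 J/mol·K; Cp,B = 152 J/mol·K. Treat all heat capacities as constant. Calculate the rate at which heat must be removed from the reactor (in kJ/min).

Q_out = 278000 kJ/min

Extent of reaction ξ = 0.830 × 35.1 = 29.133 mol/s
Reaction term: ξ·ΔH°_rxn = 29.133 × -159 = -4632.1 kJ/s
Q = ΔH = -4632.1 kJ/s = -4632.1 kW
Heat removed = 277930 kJ/min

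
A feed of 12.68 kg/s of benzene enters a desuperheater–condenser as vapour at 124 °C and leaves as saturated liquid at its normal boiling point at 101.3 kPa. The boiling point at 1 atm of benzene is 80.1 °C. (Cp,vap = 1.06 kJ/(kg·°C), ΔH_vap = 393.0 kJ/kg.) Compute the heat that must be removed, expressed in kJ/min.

vapour 124→80.1 °C: -46.534 kJ/kg
condensation at 80.1 °C: -393 kJ/kg
Δh = -46.534 + -393 = -439.53 kJ/kg
Q = ṁ·Δh = 12.68 kg/s × -439.53 kJ/kg = -5573.3 kJ/s
|Q| = 5573.3 kW = 334400 kJ/min

Q_c = 334000 kJ/min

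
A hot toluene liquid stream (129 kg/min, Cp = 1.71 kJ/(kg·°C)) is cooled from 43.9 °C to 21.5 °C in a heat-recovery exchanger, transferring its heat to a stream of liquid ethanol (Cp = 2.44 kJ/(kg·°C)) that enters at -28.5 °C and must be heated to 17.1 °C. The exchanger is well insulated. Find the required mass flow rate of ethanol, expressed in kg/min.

Heat released by hot stream: Q = 129 × 1.71 × (43.9 − 21.5) = 4941.2 kJ/min
Energy balance on cold side (adiabatic exchanger): Q = ṁ_c·Cp_c·(T_c,out − T_c,in)
ṁ_c = 4941.2 / [2.44 × (17.1 − -28.5)] = 44.41 kg/min

ṁ_c = 44.4 kg/min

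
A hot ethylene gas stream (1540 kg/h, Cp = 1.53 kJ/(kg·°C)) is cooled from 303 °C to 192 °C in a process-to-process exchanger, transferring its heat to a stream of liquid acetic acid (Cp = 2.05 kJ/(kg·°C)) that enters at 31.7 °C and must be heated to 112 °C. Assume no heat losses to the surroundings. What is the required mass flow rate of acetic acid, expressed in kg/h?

ṁ_c = 1590 kg/h

Heat released by hot stream: Q = 1540 × 1.53 × (303 − 192) = 261540 kJ/h
Energy balance on cold side (adiabatic exchanger): Q = ṁ_c·Cp_c·(T_c,out − T_c,in)
ṁ_c = 261540 / [2.05 × (112 − 31.7)] = 1588.8 kg/h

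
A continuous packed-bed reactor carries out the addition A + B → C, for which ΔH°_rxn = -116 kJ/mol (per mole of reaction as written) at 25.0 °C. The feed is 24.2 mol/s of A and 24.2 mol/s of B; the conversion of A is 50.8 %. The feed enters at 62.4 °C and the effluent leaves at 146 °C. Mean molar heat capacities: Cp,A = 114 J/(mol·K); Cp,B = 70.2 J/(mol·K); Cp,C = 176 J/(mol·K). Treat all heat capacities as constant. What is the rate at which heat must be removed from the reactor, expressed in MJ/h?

Extent of reaction ξ = 0.508 × 24.2 = 12.294 mol/s
Reaction term: ξ·ΔH°_rxn = 12.294 × -116 = -1426.1 kJ/s
Sensible, feed 62.4→25 °C: -166.72 kJ/s
Outlet flows (mol/s): A 11.906, B 11.906, C 12.294
Sensible, products 25→146 °C: 527.18 kJ/s
Q = ΔH = -1065.6 kJ/s = -1065.6 kW
Heat removed = 3836.1 MJ/h

Q_out = 3840 MJ/h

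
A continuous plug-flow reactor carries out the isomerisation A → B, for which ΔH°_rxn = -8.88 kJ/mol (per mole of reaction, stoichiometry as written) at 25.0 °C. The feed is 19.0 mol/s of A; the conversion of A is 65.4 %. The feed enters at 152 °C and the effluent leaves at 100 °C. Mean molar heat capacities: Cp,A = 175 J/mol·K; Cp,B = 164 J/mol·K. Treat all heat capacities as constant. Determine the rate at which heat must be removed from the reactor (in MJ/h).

Extent of reaction ξ = 0.654 × 19.0 = 12.426 mol/s
Reaction term: ξ·ΔH°_rxn = 12.426 × -8.88 = -110.34 kJ/s
Sensible, feed 152→25 °C: -422.27 kJ/s
Outlet flows (mol/s): A 6.574, B 12.426
Sensible, products 25→100 °C: 239.12 kJ/s
Q = ΔH = -293.49 kJ/s = -293.49 kW
Heat removed = 1056.6 MJ/h

Q_out = 1060 MJ/h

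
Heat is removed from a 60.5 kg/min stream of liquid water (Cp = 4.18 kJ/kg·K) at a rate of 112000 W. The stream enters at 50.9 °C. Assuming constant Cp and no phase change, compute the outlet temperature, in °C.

Q = 112000 W = 6720 kJ/min
ΔT = Q/(ṁ·Cp) = 6720/(60.5×4.18) = 26.573 K
T_out = 50.9 − 26.573 = 24.327 °C

T_out = 24.3 °C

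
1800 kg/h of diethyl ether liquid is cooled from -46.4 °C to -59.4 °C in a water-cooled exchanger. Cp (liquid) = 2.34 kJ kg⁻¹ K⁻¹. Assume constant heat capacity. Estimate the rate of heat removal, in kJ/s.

Q_c = 15.2 kJ/s

Q = ṁ·Cp·ΔT = 1800 × 2.34 × (-59.4 − -46.4) = -54756 kJ/h
Converting: 54756 / 3600 s = 15.21 kW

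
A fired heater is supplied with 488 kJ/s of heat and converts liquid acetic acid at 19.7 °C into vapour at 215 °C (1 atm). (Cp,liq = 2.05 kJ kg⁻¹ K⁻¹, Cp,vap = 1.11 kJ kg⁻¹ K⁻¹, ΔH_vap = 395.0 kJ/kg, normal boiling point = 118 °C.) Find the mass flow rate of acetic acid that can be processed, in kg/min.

Δh = 2.05×(118−19.7) + 395.0 + 1.11×(215−118) = 704.18 kJ/kg
Q = 488 kJ/s = 488 kJ/s = 29280 kJ/min
ṁ = Q/Δh = 29280 / 704.18 = 41.58 kg/min

ṁ = 41.6 kg/min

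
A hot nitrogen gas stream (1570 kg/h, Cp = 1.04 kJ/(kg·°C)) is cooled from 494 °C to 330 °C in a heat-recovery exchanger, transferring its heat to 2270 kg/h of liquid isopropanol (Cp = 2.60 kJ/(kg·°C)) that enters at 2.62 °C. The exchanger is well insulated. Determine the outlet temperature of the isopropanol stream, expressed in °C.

T_c,out = 48.0 °C

Heat released by hot stream: Q = 1570 × 1.04 × (494 − 330) = 267780 kJ/h
Energy balance on cold side (adiabatic exchanger): Q = ṁ_c·Cp_c·(T_c,out − T_c,in)
T_c,out = 2.62 + 267780/(2270 × 2.60) = 47.991 °C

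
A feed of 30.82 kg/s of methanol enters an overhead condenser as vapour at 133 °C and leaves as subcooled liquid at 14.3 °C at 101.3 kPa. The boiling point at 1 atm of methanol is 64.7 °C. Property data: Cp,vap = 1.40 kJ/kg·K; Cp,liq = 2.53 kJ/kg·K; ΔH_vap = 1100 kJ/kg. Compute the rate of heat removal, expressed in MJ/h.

Q_c = 147000 MJ/h

vapour 133→64.7 °C: -95.62 kJ/kg
condensation at 64.7 °C: -1100 kJ/kg
liquid 64.7→14.3 °C: -127.51 kJ/kg
Δh = -95.62 + -1100 + -127.51 = -1323.1 kJ/kg
Q = ṁ·Δh = 30.82 kg/s × -1323.1 kJ/kg = -40779 kJ/s
|Q| = 40779 kW = 146800 MJ/h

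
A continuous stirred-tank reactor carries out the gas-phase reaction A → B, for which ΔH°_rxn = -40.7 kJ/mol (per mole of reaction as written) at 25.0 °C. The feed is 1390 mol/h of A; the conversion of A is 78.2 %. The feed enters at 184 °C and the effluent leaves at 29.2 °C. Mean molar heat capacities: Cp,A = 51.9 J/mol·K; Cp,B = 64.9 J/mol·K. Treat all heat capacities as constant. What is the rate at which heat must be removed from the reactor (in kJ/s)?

Q_out = 15.4 kJ/s

Extent of reaction ξ = 0.782 × 1390 = 1087 mol/h
Reaction term: ξ·ΔH°_rxn = 1087 × -40.7 = -44240 kJ/h
Sensible, feed 184→25 °C: -11470 kJ/h
Outlet flows (mol/h): A 303.02, B 1087
Sensible, products 25→29.2 °C: 362.34 kJ/h
Q = ΔH = -55348 kJ/h = -15.374 kW
Heat removed = 15.374 kJ/s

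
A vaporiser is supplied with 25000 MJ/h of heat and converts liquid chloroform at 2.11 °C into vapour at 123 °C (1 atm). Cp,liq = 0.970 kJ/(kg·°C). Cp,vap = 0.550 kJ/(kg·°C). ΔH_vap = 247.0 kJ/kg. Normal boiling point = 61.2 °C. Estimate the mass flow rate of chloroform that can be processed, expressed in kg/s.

Δh = 0.970×(61.2−2.11) + 247.0 + 0.550×(123−61.2) = 338.31 kJ/kg
Q = 25000 MJ/h = 6944.4 kJ/s = 6944.4 kJ/s
ṁ = Q/Δh = 6944.4 / 338.31 = 20.527 kg/s

ṁ = 20.5 kg/s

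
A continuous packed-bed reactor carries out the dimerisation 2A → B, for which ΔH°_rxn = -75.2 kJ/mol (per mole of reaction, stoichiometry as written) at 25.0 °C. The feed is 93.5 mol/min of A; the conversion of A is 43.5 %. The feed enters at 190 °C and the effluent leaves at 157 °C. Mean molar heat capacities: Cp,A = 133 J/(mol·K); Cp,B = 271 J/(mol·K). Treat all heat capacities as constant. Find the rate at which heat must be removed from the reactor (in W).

Q_out = 32100 W

Extent of reaction ξ = 0.435 × 93.5 / 2 = 20.336 mol/min
Reaction term: ξ·ΔH°_rxn = 20.336 × -75.2 = -1529.3 kJ/min
Sensible, feed 190→25 °C: -2051.9 kJ/min
Outlet flows (mol/min): A 52.828, B 20.336
Sensible, products 25→157 °C: 1654.9 kJ/min
Q = ΔH = -1926.2 kJ/min = -32.104 kW
Heat removed = 32104 W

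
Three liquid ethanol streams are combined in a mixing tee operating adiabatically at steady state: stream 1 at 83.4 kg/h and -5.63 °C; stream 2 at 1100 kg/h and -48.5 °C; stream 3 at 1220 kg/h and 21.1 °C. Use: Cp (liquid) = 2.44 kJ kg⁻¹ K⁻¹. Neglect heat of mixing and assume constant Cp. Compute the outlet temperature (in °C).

Adiabatic, steady state ⇒ Σ ṁᵢCp,ᵢ(T_out − Tᵢ) = 0
T_out = Σ ṁᵢCp,ᵢTᵢ / Σ ṁᵢCp,ᵢ
      = -68509 / 5864.3 = -11.682 °C

T_out = -11.7 °C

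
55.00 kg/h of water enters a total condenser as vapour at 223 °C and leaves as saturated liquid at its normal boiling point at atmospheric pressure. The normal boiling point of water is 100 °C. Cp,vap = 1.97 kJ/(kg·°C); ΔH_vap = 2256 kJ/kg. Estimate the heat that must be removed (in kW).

Q_c = 38.2 kW

vapour 223→100 °C: -242.31 kJ/kg
condensation at 100 °C: -2256 kJ/kg
Δh = -242.31 + -2256 = -2498.3 kJ/kg
Q = ṁ·Δh = 55.00 kg/h × -2498.3 kJ/kg = -137410 kJ/h
|Q| = 38.169 kW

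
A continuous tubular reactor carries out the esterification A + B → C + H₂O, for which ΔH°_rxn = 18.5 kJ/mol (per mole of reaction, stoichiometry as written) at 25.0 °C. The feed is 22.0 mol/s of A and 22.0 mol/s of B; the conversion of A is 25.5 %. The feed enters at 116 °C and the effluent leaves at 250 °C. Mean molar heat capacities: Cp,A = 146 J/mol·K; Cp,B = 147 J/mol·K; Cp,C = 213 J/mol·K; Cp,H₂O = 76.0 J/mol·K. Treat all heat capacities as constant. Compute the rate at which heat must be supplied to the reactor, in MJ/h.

Q_in = 3460 MJ/h

Extent of reaction ξ = 0.255 × 22.0 = 5.61 mol/s
Reaction term: ξ·ΔH°_rxn = 5.61 × 18.5 = 103.79 kJ/s
Sensible, feed 116→25 °C: -586.59 kJ/s
Outlet flows (mol/s): A 16.39, B 16.39, C 5.61, H₂O 5.61
Sensible, products 25→250 °C: 1445.3 kJ/s
Q = ΔH = 962.5 kJ/s = 962.5 kW
Heat supplied = 3465 MJ/h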